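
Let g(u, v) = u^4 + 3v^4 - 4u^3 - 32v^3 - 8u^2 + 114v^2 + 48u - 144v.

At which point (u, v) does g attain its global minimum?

(-2, 1)

g(u,v) separates as P(u) + Q(v), so its minimum is min P + min Q.
P'(u) = 4(u - 3)(u - 2)(u + 2) vanishes at u ∈ {-2, 2, 3}; Q'(v) = 12(v - 4)(v - 3)(v - 1) vanishes at v ∈ {1, 3, 4}.
Local minima of P (where P''>0): P(-2)=-80, P(3)=45. Local minima of Q: Q(1)=-59, Q(4)=-32.
So the global minimum of g is P(-2) + Q(1) = -80 − 59 = -139, attained at (-2, 1).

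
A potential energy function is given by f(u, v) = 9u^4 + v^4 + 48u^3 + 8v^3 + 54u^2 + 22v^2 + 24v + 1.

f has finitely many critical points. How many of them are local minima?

4

f separates as a function of u plus a function of v, so ∇f=0 decouples.
∂f/∂u = 36u(u + 1)(u + 3) = 0 at u ∈ {-3, -1, 0}; ∂f/∂v = 4(v + 1)(v + 2)(v + 3) = 0 at v ∈ {-3, -2, -1}.
The Hessian is diagonal: diag(f_uu, f_vv). Second derivatives: f_uu(-3)=216, f_uu(-1)=-72, f_uu(0)=108; f_vv(-3)=8, f_vv(-2)=-4, f_vv(-1)=8.
Local minima occur where both diagonal entries positive: (-3, -3), (-3, -1), (0, -3), (0, -1). Count: 4.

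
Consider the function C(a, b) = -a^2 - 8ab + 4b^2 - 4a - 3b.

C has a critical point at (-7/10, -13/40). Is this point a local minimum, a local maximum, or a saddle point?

The Hessian of C is constant: H = [[-2, -8], [-8, 8]].
det(H) = (-2)·8 − (-8)² = -80.
Since det(H) < 0, H is indefinite and the critical point is a saddle point.

saddle point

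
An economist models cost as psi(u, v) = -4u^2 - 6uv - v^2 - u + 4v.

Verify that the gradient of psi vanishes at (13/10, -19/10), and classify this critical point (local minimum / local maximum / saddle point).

∇psi = (-8u - 6v - 1, -6u - 2v + 4); substituting (13/10, -19/10) gives ∇psi = (0, 0), so (13/10, -19/10) is indeed a critical point.
The Hessian of psi is constant: H = [[-8, -6], [-6, -2]].
det(H) = (-8)·(-2) − (-6)² = -20.
Since det(H) < 0, H is indefinite and the critical point is a saddle point.

saddle point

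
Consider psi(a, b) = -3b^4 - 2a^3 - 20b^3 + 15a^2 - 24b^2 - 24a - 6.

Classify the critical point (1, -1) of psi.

The mixed partial ∂²psi/∂a∂b is 0, so the Hessian at any point is diag(psi_aa, psi_bb) = diag(6(-2a + 5), -12(3b^2 + 10b + 4)).
At (1, -1): H = diag(18, 36).
Both eigenvalues are positive, so H is positive definite: a local minimum.

local minimum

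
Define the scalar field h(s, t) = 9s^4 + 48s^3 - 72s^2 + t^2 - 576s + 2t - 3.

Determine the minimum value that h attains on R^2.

-916

h(s,t) separates as P(s) + Q(t) − 3, so its minimum is min P + min Q − 3.
P'(s) = 36(s - 2)(s + 2)(s + 4) vanishes at s ∈ {-4, -2, 2}; Q'(t) = 2(t + 1) vanishes at t ∈ {-1}.
Local minima of P (where P''>0): P(-4)=384, P(2)=-912. Local minima of Q: Q(-1)=-1.
So the global minimum of h is P(2) + Q(-1) − 3 = -912 − 1 − 3 = -916, attained at (2, -1).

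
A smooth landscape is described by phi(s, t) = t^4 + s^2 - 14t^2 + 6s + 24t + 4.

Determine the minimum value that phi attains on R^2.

-122

phi(s,t) separates as P(s) + Q(t) + 4, so its minimum is min P + min Q + 4.
P'(s) = 2s + 6 vanishes at s ∈ {-3}; Q'(t) = 4(t - 2)(t - 1)(t + 3) vanishes at t ∈ {-3, 1, 2}.
Local minima of P (where P''>0): P(-3)=-9. Local minima of Q: Q(-3)=-117, Q(2)=8.
So the global minimum of phi is P(-3) + Q(-3) + 4 = -9 − 117 + 4 = -122, attained at (-3, -3).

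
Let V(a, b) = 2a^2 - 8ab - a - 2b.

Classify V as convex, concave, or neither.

neither

V is quadratic, so its Hessian is the constant matrix H = [[4, -8], [-8, 0]].
det(H) = -64, tr(H) = 4.
det(H) < 0, so H is indefinite: neither convex nor concave.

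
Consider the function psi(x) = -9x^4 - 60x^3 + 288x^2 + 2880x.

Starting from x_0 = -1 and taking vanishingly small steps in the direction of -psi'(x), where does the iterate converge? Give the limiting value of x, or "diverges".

psi'(x) = -36(x - 4)(x + 4)(x + 5), so psi'(-1) = 2160.
Gradient descent moves in the -psi' direction, i.e. x is decreasing.
The nearest critical point in that direction is x = -4, where psi'' = 288 > 0 (a local minimum). The iterate converges there.

-4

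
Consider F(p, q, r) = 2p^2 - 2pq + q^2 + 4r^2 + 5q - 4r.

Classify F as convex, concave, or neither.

convex

F is quadratic, so its Hessian is the constant matrix H = [[4, -2, 0], [-2, 2, 0], [0, 0, 8]].
Leading principal minors: 4, 4, 32.
All positive ⇒ H ≻ 0 ⇒ convex.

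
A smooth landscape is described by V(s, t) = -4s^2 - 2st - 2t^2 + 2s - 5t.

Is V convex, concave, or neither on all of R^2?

concave

V is quadratic, so its Hessian is the constant matrix H = [[-8, -2], [-2, -4]].
det(H) = 28, tr(H) = -12.
det(H) > 0 and tr(H) < 0, so H is negative definite everywhere: concave.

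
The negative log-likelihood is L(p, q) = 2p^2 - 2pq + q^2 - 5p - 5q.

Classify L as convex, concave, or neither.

L is quadratic, so its Hessian is the constant matrix H = [[4, -2], [-2, 2]].
det(H) = 4, tr(H) = 6.
det(H) > 0 and tr(H) > 0, so H is positive definite everywhere: convex.

convex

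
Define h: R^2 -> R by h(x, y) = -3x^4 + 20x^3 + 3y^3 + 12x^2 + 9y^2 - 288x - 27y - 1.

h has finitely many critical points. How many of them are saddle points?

3

h separates as a function of x plus a function of y, so ∇h=0 decouples.
∂h/∂x = -12(x - 4)(x - 3)(x + 2) = 0 at x ∈ {-2, 3, 4}; ∂h/∂y = 9(y - 1)(y + 3) = 0 at y ∈ {-3, 1}.
The Hessian is diagonal: diag(h_xx, h_yy). Second derivatives: h_xx(-2)=-360, h_xx(3)=60, h_xx(4)=-72; h_yy(-3)=-36, h_yy(1)=36.
Saddle points occur where the two diagonal entries have opposite signs: (-2, 1), (3, -3), (4, 1). Count: 3.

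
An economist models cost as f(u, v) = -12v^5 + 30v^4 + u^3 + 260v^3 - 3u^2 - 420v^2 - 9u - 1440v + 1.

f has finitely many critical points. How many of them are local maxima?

f separates as a function of u plus a function of v, so ∇f=0 decouples.
∂f/∂u = 3(u - 3)(u + 1) = 0 at u ∈ {-1, 3}; ∂f/∂v = -60(v - 4)(v - 2)(v + 1)(v + 3) = 0 at v ∈ {-3, -1, 2, 4}.
The Hessian is diagonal: diag(f_uu, f_vv). Second derivatives: f_uu(-1)=-12, f_uu(3)=12; f_vv(-3)=4200, f_vv(-1)=-1800, f_vv(2)=1800, f_vv(4)=-4200.
Local maxima occur where both diagonal entries negative: (-1, -1), (-1, 4). Count: 2.

2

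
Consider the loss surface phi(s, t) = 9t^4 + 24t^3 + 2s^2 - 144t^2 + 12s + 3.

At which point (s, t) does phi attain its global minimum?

phi(s,t) separates as P(s) + Q(t) + 3, so its minimum is min P + min Q + 3.
P'(s) = 4s + 12 vanishes at s ∈ {-3}; Q'(t) = 36t(t - 2)(t + 4) vanishes at t ∈ {-4, 0, 2}.
Local minima of P (where P''>0): P(-3)=-18. Local minima of Q: Q(-4)=-1536, Q(2)=-240.
So the global minimum of phi is P(-3) + Q(-4) + 3 = -18 − 1536 + 3 = -1551, attained at (-3, -4).

(-3, -4)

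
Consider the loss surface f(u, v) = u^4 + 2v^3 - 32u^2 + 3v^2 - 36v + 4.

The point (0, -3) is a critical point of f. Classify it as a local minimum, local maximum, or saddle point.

local maximum

The mixed partial ∂²f/∂u∂v is 0, so the Hessian at any point is diag(f_uu, f_vv) = diag(4(3u^2 - 16), 6(2v + 1)).
At (0, -3): H = diag(-64, -30).
Both eigenvalues are negative, so H is negative definite: a local maximum.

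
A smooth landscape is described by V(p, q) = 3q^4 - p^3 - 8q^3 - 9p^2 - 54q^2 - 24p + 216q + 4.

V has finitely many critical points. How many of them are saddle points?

3

V separates as a function of p plus a function of q, so ∇V=0 decouples.
∂V/∂p = -3(p + 2)(p + 4) = 0 at p ∈ {-4, -2}; ∂V/∂q = 12(q - 3)(q - 2)(q + 3) = 0 at q ∈ {-3, 2, 3}.
The Hessian is diagonal: diag(V_pp, V_qq). Second derivatives: V_pp(-4)=6, V_pp(-2)=-6; V_qq(-3)=360, V_qq(2)=-60, V_qq(3)=72.
Saddle points occur where the two diagonal entries have opposite signs: (-4, 2), (-2, -3), (-2, 3). Count: 3.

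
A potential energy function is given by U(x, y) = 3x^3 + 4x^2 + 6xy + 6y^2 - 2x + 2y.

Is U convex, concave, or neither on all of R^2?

The term 3x^3 is cubic, so the Hessian is not constant.
∂²U/∂x² = 18x + 8, which takes both signs as x varies (negative for sufficiently negative x). A diagonal entry of the Hessian changing sign means the Hessian is neither positive- nor negative-semidefinite on all of R^2.

neither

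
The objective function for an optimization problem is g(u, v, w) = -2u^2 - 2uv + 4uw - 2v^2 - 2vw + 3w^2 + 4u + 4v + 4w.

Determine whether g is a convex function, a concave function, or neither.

g is quadratic, so its Hessian is the constant matrix H = [[-4, -2, 4], [-2, -4, -2], [4, -2, 6]].
Leading principal minors: -4, 12, 184.
Neither pattern holds ⇒ H is indefinite ⇒ neither convex nor concave.

neither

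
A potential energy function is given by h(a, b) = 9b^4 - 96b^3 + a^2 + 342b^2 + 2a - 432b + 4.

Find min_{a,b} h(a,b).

-174

h(a,b) separates as P(a) + Q(b) + 4, so its minimum is min P + min Q + 4.
P'(a) = 2a + 2 vanishes at a ∈ {-1}; Q'(b) = 36(b - 4)(b - 3)(b - 1) vanishes at b ∈ {1, 3, 4}.
Local minima of P (where P''>0): P(-1)=-1. Local minima of Q: Q(1)=-177, Q(4)=-96.
So the global minimum of h is P(-1) + Q(1) + 4 = -1 − 177 + 4 = -174, attained at (-1, 1).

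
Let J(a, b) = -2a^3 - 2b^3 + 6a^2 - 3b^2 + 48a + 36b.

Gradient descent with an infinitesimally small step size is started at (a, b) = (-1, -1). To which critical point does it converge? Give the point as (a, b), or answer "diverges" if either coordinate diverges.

J is separable, so gradient descent decouples: a follows -∂J/∂a, b follows -∂J/∂b.
∂J/∂a = -6(a - 4)(a + 2); at a=-1 this is 30, so a decreases.
∂J/∂b = -6(b - 2)(b + 3); at b=-1 this is 36, so b decreases.
a converges to its nearest critical value -2 (a local min of the a-part); b converges to -3. The iterate converges to (-2, -3).

(-2, -3)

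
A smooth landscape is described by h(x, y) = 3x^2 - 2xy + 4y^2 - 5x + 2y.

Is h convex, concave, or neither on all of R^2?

convex

h is quadratic, so its Hessian is the constant matrix H = [[6, -2], [-2, 8]].
det(H) = 44, tr(H) = 14.
det(H) > 0 and tr(H) > 0, so H is positive definite everywhere: convex.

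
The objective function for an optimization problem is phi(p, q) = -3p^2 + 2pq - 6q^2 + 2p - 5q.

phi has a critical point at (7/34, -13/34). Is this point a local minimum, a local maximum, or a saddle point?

The Hessian of phi is constant: H = [[-6, 2], [2, -12]].
det(H) = (-6)·(-12) − 2² = 68.
det(H) > 0 and tr(H) = -18 < 0, so H is negative definite and the point is a local maximum.

local maximum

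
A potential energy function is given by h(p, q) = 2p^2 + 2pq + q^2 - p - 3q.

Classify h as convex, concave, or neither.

convex

h is quadratic, so its Hessian is the constant matrix H = [[4, 2], [2, 2]].
det(H) = 4, tr(H) = 6.
det(H) > 0 and tr(H) > 0, so H is positive definite everywhere: convex.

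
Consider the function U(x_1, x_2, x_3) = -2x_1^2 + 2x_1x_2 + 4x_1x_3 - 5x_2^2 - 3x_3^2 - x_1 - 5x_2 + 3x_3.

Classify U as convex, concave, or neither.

concave

U is quadratic, so its Hessian is the constant matrix H = [[-4, 2, 4], [2, -10, 0], [4, 0, -6]].
Leading principal minors: -4, 36, -56.
Signs alternate −, +, − ⇒ H ≺ 0 ⇒ concave.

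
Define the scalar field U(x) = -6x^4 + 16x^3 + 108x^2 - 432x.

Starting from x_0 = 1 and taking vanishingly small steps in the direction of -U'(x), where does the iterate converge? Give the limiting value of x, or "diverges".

U'(x) = -24(x - 3)(x - 2)(x + 3), so U'(1) = -192.
Gradient descent moves in the -U' direction, i.e. x is increasing.
The nearest critical point in that direction is x = 2, where U'' = 120 > 0 (a local minimum). The iterate converges there.

2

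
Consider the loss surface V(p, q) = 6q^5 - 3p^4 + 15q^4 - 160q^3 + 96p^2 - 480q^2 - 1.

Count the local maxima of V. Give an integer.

4

V separates as a function of p plus a function of q, so ∇V=0 decouples.
∂V/∂p = -12p(p - 4)(p + 4) = 0 at p ∈ {-4, 0, 4}; ∂V/∂q = 30q(q - 4)(q + 2)(q + 4) = 0 at q ∈ {-4, -2, 0, 4}.
The Hessian is diagonal: diag(V_pp, V_qq). Second derivatives: V_pp(-4)=-384, V_pp(0)=192, V_pp(4)=-384; V_qq(-4)=-1920, V_qq(-2)=720, V_qq(0)=-960, V_qq(4)=5760.
Local maxima occur where both diagonal entries negative: (-4, -4), (-4, 0), (4, -4), (4, 0). Count: 4.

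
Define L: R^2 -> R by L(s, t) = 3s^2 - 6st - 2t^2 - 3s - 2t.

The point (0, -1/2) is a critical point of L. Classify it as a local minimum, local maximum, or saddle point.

The Hessian of L is constant: H = [[6, -6], [-6, -4]].
det(H) = 6·(-4) − (-6)² = -60.
Since det(H) < 0, H is indefinite and the critical point is a saddle point.

saddle point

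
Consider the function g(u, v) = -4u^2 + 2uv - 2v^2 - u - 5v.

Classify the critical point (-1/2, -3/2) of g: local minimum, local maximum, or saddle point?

The Hessian of g is constant: H = [[-8, 2], [2, -4]].
det(H) = (-8)·(-4) − 2² = 28.
det(H) > 0 and tr(H) = -12 < 0, so H is negative definite and the point is a local maximum.

local maximum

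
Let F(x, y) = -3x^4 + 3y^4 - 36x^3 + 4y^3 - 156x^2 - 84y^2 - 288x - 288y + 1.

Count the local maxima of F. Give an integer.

F separates as a function of x plus a function of y, so ∇F=0 decouples.
∂F/∂x = -12(x + 2)(x + 3)(x + 4) = 0 at x ∈ {-4, -3, -2}; ∂F/∂y = 12(y - 4)(y + 2)(y + 3) = 0 at y ∈ {-3, -2, 4}.
The Hessian is diagonal: diag(F_xx, F_yy). Second derivatives: F_xx(-4)=-24, F_xx(-3)=12, F_xx(-2)=-24; F_yy(-3)=84, F_yy(-2)=-72, F_yy(4)=504.
Local maxima occur where both diagonal entries negative: (-4, -2), (-2, -2). Count: 2.

2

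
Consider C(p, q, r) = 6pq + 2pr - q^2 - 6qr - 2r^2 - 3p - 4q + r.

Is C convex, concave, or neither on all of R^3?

C is quadratic, so its Hessian is the constant matrix H = [[0, 6, 2], [6, -2, -6], [2, -6, -4]].
Leading principal minors: 0, -36, 8.
Neither pattern holds ⇒ H is indefinite ⇒ neither convex nor concave.

neither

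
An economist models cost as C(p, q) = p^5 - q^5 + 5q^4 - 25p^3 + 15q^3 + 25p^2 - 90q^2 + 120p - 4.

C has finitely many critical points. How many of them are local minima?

C separates as a function of p plus a function of q, so ∇C=0 decouples.
∂C/∂p = 5(p - 3)(p - 2)(p + 1)(p + 4) = 0 at p ∈ {-4, -1, 2, 3}; ∂C/∂q = -5q(q - 4)(q - 3)(q + 3) = 0 at q ∈ {-3, 0, 3, 4}.
The Hessian is diagonal: diag(C_pp, C_qq). Second derivatives: C_pp(-4)=-630, C_pp(-1)=180, C_pp(2)=-90, C_pp(3)=140; C_qq(-3)=630, C_qq(0)=-180, C_qq(3)=90, C_qq(4)=-140.
Local minima occur where both diagonal entries positive: (-1, -3), (-1, 3), (3, -3), (3, 3). Count: 4.

4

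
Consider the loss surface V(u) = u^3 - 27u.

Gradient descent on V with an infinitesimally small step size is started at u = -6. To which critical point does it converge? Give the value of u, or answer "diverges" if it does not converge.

diverges

V'(u) = 3(u - 3)(u + 3), so V'(-6) = 81.
Gradient descent moves in the -V' direction, i.e. u is decreasing.
There is no critical point below u=-6, and V' keeps the same sign, so the iterate runs off to −∞.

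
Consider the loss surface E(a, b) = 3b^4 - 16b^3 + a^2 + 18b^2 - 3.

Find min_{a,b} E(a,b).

E(a,b) separates as P(a) + Q(b) − 3, so its minimum is min P + min Q − 3.
P'(a) = 2a vanishes at a ∈ {0}; Q'(b) = 12b(b - 3)(b - 1) vanishes at b ∈ {0, 1, 3}.
Local minima of P (where P''>0): P(0)=0. Local minima of Q: Q(0)=0, Q(3)=-27.
So the global minimum of E is P(0) + Q(3) − 3 = 0 − 27 − 3 = -30, attained at (0, 3).

-30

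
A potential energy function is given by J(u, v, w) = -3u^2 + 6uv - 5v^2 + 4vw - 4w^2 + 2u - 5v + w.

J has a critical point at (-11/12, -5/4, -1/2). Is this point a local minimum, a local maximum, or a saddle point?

local maximum

The Hessian is constant: H = [[-6, 6, 0], [6, -10, 4], [0, 4, -8]].
Leading principal minors: Δ₁ = -6, Δ₂ = 24, Δ₃ = -96.
The minors alternate sign starting negative (−, +, −), so H is negative definite: a local maximum.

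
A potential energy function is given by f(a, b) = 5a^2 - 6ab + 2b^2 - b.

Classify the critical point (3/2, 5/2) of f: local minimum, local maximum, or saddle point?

The Hessian of f is constant: H = [[10, -6], [-6, 4]].
det(H) = 10·4 − (-6)² = 4.
det(H) > 0 and tr(H) = 14 > 0, so H is positive definite and the point is a local minimum.

local minimum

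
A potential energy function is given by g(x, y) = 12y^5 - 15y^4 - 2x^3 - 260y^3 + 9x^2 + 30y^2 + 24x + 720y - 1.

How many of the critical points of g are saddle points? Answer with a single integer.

g separates as a function of x plus a function of y, so ∇g=0 decouples.
∂g/∂x = -6(x - 4)(x + 1) = 0 at x ∈ {-1, 4}; ∂g/∂y = 60(y - 4)(y - 1)(y + 1)(y + 3) = 0 at y ∈ {-3, -1, 1, 4}.
The Hessian is diagonal: diag(g_xx, g_yy). Second derivatives: g_xx(-1)=30, g_xx(4)=-30; g_yy(-3)=-3360, g_yy(-1)=1200, g_yy(1)=-1440, g_yy(4)=6300.
Saddle points occur where the two diagonal entries have opposite signs: (-1, -3), (-1, 1), (4, -1), (4, 4). Count: 4.

4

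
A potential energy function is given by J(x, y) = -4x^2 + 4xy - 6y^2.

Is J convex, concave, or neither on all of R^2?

concave

J is quadratic, so its Hessian is the constant matrix H = [[-8, 4], [4, -12]].
det(H) = 80, tr(H) = -20.
det(H) > 0 and tr(H) < 0, so H is negative definite everywhere: concave.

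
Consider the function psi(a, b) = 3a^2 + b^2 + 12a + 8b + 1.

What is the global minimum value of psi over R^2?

psi(a,b) separates as P(a) + Q(b) + 1, so its minimum is min P + min Q + 1.
P'(a) = 6a + 12 vanishes at a ∈ {-2}; Q'(b) = 2b + 8 vanishes at b ∈ {-4}.
Local minima of P (where P''>0): P(-2)=-12. Local minima of Q: Q(-4)=-16.
So the global minimum of psi is P(-2) + Q(-4) + 1 = -12 − 16 + 1 = -27, attained at (-2, -4).

-27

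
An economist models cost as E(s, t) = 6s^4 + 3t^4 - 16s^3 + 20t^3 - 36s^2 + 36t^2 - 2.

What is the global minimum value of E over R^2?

E(s,t) separates as P(s) + Q(t) − 2, so its minimum is min P + min Q − 2.
P'(s) = 24s(s - 3)(s + 1) vanishes at s ∈ {-1, 0, 3}; Q'(t) = 12t(t + 2)(t + 3) vanishes at t ∈ {-3, -2, 0}.
Local minima of P (where P''>0): P(-1)=-14, P(3)=-270. Local minima of Q: Q(-3)=27, Q(0)=0.
So the global minimum of E is P(3) + Q(0) − 2 = -270 + 0 − 2 = -272, attained at (3, 0).

-272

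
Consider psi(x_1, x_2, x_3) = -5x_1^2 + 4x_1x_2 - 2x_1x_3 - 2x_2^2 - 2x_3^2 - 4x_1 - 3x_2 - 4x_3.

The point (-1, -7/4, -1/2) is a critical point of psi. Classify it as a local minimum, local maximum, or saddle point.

The Hessian is constant: H = [[-10, 4, -2], [4, -4, 0], [-2, 0, -4]].
Leading principal minors: Δ₁ = -10, Δ₂ = 24, Δ₃ = -80.
The minors alternate sign starting negative (−, +, −), so H is negative definite: a local maximum.

local maximum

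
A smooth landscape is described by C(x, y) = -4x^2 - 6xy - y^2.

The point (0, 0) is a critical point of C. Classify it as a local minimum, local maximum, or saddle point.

The Hessian of C is constant: H = [[-8, -6], [-6, -2]].
det(H) = (-8)·(-2) − (-6)² = -20.
Since det(H) < 0, H is indefinite and the critical point is a saddle point.

saddle point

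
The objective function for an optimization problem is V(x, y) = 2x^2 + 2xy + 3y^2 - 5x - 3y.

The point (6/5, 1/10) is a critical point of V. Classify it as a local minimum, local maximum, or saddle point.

The Hessian of V is constant: H = [[4, 2], [2, 6]].
det(H) = 4·6 − 2² = 20.
det(H) > 0 and tr(H) = 10 > 0, so H is positive definite and the point is a local minimum.

local minimum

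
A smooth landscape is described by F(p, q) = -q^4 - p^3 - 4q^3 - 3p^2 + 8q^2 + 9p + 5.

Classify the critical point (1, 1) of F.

The mixed partial ∂²F/∂p∂q is 0, so the Hessian at any point is diag(F_pp, F_qq) = diag(-6(p + 1), 4(-3q^2 - 6q + 4)).
At (1, 1): H = diag(-12, -20).
Both eigenvalues are negative, so H is negative definite: a local maximum.

local maximum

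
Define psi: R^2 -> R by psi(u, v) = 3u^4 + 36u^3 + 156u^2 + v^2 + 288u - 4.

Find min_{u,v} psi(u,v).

psi(u,v) separates as P(u) + Q(v) − 4, so its minimum is min P + min Q − 4.
P'(u) = 12(u + 2)(u + 3)(u + 4) vanishes at u ∈ {-4, -3, -2}; Q'(v) = 2v vanishes at v ∈ {0}.
Local minima of P (where P''>0): P(-4)=-192, P(-2)=-192. Local minima of Q: Q(0)=0.
So the global minimum of psi is P(-4) + Q(0) − 4 = -192 + 0 − 4 = -196, attained at (-4, 0).

-196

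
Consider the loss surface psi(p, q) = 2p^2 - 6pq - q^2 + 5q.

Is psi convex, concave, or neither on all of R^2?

neither

psi is quadratic, so its Hessian is the constant matrix H = [[4, -6], [-6, -2]].
det(H) = -44, tr(H) = 2.
det(H) < 0, so H is indefinite: neither convex nor concave.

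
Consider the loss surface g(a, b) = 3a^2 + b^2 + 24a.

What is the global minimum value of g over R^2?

-48

g(a,b) separates as P(a) + Q(b), so its minimum is min P + min Q.
P'(a) = 6a + 24 vanishes at a ∈ {-4}; Q'(b) = 2b vanishes at b ∈ {0}.
Local minima of P (where P''>0): P(-4)=-48. Local minima of Q: Q(0)=0.
So the global minimum of g is P(-4) + Q(0) = -48 + 0 = -48, attained at (-4, 0).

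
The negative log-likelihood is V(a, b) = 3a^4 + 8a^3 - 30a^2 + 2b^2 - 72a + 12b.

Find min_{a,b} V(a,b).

-170

V(a,b) separates as P(a) + Q(b), so its minimum is min P + min Q.
P'(a) = 12(a - 2)(a + 1)(a + 3) vanishes at a ∈ {-3, -1, 2}; Q'(b) = 4b + 12 vanishes at b ∈ {-3}.
Local minima of P (where P''>0): P(-3)=-27, P(2)=-152. Local minima of Q: Q(-3)=-18.
So the global minimum of V is P(2) + Q(-3) = -152 − 18 = -170, attained at (2, -3).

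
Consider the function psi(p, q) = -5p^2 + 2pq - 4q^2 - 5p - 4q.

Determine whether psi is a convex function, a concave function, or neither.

concave

psi is quadratic, so its Hessian is the constant matrix H = [[-10, 2], [2, -8]].
det(H) = 76, tr(H) = -18.
det(H) > 0 and tr(H) < 0, so H is negative definite everywhere: concave.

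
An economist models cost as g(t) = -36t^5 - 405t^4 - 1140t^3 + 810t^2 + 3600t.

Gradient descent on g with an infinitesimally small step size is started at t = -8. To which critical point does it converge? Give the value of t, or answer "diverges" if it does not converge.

-5

g'(t) = -180(t - 1)(t + 1)(t + 4)(t + 5), so g'(-8) = -136080.
Gradient descent moves in the -g' direction, i.e. t is increasing.
The nearest critical point in that direction is t = -5, where g'' = 4320 > 0 (a local minimum). The iterate converges there.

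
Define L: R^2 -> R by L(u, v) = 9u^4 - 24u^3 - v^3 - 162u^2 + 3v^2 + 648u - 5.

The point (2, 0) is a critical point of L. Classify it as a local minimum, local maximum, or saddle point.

The mixed partial ∂²L/∂u∂v is 0, so the Hessian at any point is diag(L_uu, L_vv) = diag(36(3u^2 - 4u - 9), 6(-v + 1)).
At (2, 0): H = diag(-180, 6).
The eigenvalues have opposite signs, so H is indefinite: a saddle point.

saddle point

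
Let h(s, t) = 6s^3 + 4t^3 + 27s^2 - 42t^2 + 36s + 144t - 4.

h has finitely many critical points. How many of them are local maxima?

h separates as a function of s plus a function of t, so ∇h=0 decouples.
∂h/∂s = 18(s + 1)(s + 2) = 0 at s ∈ {-2, -1}; ∂h/∂t = 12(t - 4)(t - 3) = 0 at t ∈ {3, 4}.
The Hessian is diagonal: diag(h_ss, h_tt). Second derivatives: h_ss(-2)=-18, h_ss(-1)=18; h_tt(3)=-12, h_tt(4)=12.
Local maxima occur where both diagonal entries negative: (-2, 3). Count: 1.

1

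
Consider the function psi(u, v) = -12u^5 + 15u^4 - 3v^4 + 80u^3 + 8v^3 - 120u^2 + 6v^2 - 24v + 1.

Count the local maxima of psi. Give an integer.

psi separates as a function of u plus a function of v, so ∇psi=0 decouples.
∂psi/∂u = -60u(u - 2)(u - 1)(u + 2) = 0 at u ∈ {-2, 0, 1, 2}; ∂psi/∂v = -12(v - 2)(v - 1)(v + 1) = 0 at v ∈ {-1, 1, 2}.
The Hessian is diagonal: diag(psi_uu, psi_vv). Second derivatives: psi_uu(-2)=1440, psi_uu(0)=-240, psi_uu(1)=180, psi_uu(2)=-480; psi_vv(-1)=-72, psi_vv(1)=24, psi_vv(2)=-36.
Local maxima occur where both diagonal entries negative: (0, -1), (0, 2), (2, -1), (2, 2). Count: 4.

4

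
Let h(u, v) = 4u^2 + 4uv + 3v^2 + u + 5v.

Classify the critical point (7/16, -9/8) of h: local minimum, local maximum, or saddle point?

The Hessian of h is constant: H = [[8, 4], [4, 6]].
det(H) = 8·6 − 4² = 32.
det(H) > 0 and tr(H) = 14 > 0, so H is positive definite and the point is a local minimum.

local minimum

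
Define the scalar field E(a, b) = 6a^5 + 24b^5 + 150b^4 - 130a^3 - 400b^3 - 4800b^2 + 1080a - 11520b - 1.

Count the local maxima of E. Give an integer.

E separates as a function of a plus a function of b, so ∇E=0 decouples.
∂E/∂a = 30(a - 3)(a - 2)(a + 2)(a + 3) = 0 at a ∈ {-3, -2, 2, 3}; ∂E/∂b = 120(b - 4)(b + 2)(b + 3)(b + 4) = 0 at b ∈ {-4, -3, -2, 4}.
The Hessian is diagonal: diag(E_aa, E_bb). Second derivatives: E_aa(-3)=-900, E_aa(-2)=600, E_aa(2)=-600, E_aa(3)=900; E_bb(-4)=-1920, E_bb(-3)=840, E_bb(-2)=-1440, E_bb(4)=40320.
Local maxima occur where both diagonal entries negative: (-3, -4), (-3, -2), (2, -4), (2, -2). Count: 4.

4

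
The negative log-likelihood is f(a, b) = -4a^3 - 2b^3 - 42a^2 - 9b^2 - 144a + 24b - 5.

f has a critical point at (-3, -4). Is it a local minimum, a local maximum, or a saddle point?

saddle point

The mixed partial ∂²f/∂a∂b is 0, so the Hessian at any point is diag(f_aa, f_bb) = diag(-12(2a + 7), -6(2b + 3)).
At (-3, -4): H = diag(-12, 30).
The eigenvalues have opposite signs, so H is indefinite: a saddle point.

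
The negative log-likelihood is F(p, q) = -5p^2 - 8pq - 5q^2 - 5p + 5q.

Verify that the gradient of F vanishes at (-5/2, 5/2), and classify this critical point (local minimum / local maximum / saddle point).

local maximum

∇F = (-10p - 8q - 5, -8p - 10q + 5); substituting (-5/2, 5/2) gives ∇F = (0, 0), so (-5/2, 5/2) is indeed a critical point.
The Hessian of F is constant: H = [[-10, -8], [-8, -10]].
det(H) = (-10)·(-10) − (-8)² = 36.
det(H) > 0 and tr(H) = -20 < 0, so H is negative definite and the point is a local maximum.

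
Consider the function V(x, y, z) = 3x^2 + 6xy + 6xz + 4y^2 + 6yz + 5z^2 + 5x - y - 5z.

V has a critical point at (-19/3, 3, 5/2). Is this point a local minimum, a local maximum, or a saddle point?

The Hessian is constant: H = [[6, 6, 6], [6, 8, 6], [6, 6, 10]].
Leading principal minors: Δ₁ = 6, Δ₂ = 12, Δ₃ = 48.
All leading minors are positive, so H is positive definite: a local minimum.

local minimum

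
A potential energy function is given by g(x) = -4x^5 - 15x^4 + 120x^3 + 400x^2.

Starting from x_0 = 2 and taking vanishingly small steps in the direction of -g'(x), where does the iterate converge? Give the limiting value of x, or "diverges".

0

g'(x) = -20x(x - 4)(x + 2)(x + 5), so g'(2) = 2240.
Gradient descent moves in the -g' direction, i.e. x is decreasing.
The nearest critical point in that direction is x = 0, where g'' = 800 > 0 (a local minimum). The iterate converges there.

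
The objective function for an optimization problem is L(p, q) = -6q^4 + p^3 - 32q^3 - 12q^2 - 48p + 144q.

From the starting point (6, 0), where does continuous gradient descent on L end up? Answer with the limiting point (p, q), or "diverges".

L is separable, so gradient descent decouples: p follows -∂L/∂p, q follows -∂L/∂q.
∂L/∂p = 3(p - 4)(p + 4); at p=6 this is 60, so p decreases.
∂L/∂q = -24(q - 1)(q + 2)(q + 3); at q=0 this is 144, so q decreases.
p converges to its nearest critical value 4 (a local min of the p-part); q converges to -2. The iterate converges to (4, -2).

(4, -2)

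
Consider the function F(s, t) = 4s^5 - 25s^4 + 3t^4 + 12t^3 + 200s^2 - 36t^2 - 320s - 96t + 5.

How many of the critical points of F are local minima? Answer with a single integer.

F separates as a function of s plus a function of t, so ∇F=0 decouples.
∂F/∂s = 20(s - 4)(s - 2)(s - 1)(s + 2) = 0 at s ∈ {-2, 1, 2, 4}; ∂F/∂t = 12(t - 2)(t + 1)(t + 4) = 0 at t ∈ {-4, -1, 2}.
The Hessian is diagonal: diag(F_ss, F_tt). Second derivatives: F_ss(-2)=-1440, F_ss(1)=180, F_ss(2)=-160, F_ss(4)=720; F_tt(-4)=216, F_tt(-1)=-108, F_tt(2)=216.
Local minima occur where both diagonal entries positive: (1, -4), (1, 2), (4, -4), (4, 2). Count: 4.

4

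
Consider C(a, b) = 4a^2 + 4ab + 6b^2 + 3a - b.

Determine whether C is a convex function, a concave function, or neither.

C is quadratic, so its Hessian is the constant matrix H = [[8, 4], [4, 12]].
det(H) = 80, tr(H) = 20.
det(H) > 0 and tr(H) > 0, so H is positive definite everywhere: convex.

convex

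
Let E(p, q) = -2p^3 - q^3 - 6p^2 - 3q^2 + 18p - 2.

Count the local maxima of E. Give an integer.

1

E separates as a function of p plus a function of q, so ∇E=0 decouples.
∂E/∂p = -6(p - 1)(p + 3) = 0 at p ∈ {-3, 1}; ∂E/∂q = -3q(q + 2) = 0 at q ∈ {-2, 0}.
The Hessian is diagonal: diag(E_pp, E_qq). Second derivatives: E_pp(-3)=24, E_pp(1)=-24; E_qq(-2)=6, E_qq(0)=-6.
Local maxima occur where both diagonal entries negative: (1, 0). Count: 1.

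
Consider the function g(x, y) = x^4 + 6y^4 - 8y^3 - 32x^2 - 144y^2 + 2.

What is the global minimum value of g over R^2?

g(x,y) separates as P(x) + Q(y) + 2, so its minimum is min P + min Q + 2.
P'(x) = 4x(x - 4)(x + 4) vanishes at x ∈ {-4, 0, 4}; Q'(y) = 24y(y - 4)(y + 3) vanishes at y ∈ {-3, 0, 4}.
Local minima of P (where P''>0): P(-4)=-256, P(4)=-256. Local minima of Q: Q(-3)=-594, Q(4)=-1280.
So the global minimum of g is P(-4) + Q(4) + 2 = -256 − 1280 + 2 = -1534, attained at (-4, 4).

-1534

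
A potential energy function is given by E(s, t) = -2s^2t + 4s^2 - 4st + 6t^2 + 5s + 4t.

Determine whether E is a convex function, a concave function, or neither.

neither

The term -2s^2t is cubic, so the Hessian is not constant.
∂²E/∂s² = -4t + 8, which takes both signs as t varies (negative for sufficiently large t). A diagonal entry of the Hessian changing sign means the Hessian is neither positive- nor negative-semidefinite on all of R^2.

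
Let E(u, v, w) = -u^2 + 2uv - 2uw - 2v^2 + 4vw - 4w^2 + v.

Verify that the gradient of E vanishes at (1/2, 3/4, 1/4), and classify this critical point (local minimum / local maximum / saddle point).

local maximum

∇E = (-2u + 2v - 2w, 2u - 4v + 4w + 1, -2u + 4v - 8w); substituting (1/2, 3/4, 1/4) gives ∇E = (0, 0, 0), so (1/2, 3/4, 1/4) is indeed a critical point.
The Hessian is constant: H = [[-2, 2, -2], [2, -4, 4], [-2, 4, -8]].
Leading principal minors: Δ₁ = -2, Δ₂ = 4, Δ₃ = -16.
The minors alternate sign starting negative (−, +, −), so H is negative definite: a local maximum.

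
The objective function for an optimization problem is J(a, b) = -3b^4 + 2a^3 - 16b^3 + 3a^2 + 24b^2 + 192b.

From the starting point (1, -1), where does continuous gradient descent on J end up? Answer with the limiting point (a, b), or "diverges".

J is separable, so gradient descent decouples: a follows -∂J/∂a, b follows -∂J/∂b.
∂J/∂a = 6a(a + 1); at a=1 this is 12, so a decreases.
∂J/∂b = -12(b - 2)(b + 2)(b + 4); at b=-1 this is 108, so b decreases.
a converges to its nearest critical value 0 (a local min of the a-part); b converges to -2. The iterate converges to (0, -2).

(0, -2)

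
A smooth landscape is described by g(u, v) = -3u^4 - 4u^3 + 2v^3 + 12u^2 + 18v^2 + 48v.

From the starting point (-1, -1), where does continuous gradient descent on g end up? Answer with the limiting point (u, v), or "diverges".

(0, -2)

g is separable, so gradient descent decouples: u follows -∂g/∂u, v follows -∂g/∂v.
∂g/∂u = -12u(u - 1)(u + 2); at u=-1 this is -24, so u increases.
∂g/∂v = 6(v + 2)(v + 4); at v=-1 this is 18, so v decreases.
u converges to its nearest critical value 0 (a local min of the u-part); v converges to -2. The iterate converges to (0, -2).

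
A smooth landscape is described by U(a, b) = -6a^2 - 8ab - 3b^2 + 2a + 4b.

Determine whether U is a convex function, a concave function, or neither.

U is quadratic, so its Hessian is the constant matrix H = [[-12, -8], [-8, -6]].
det(H) = 8, tr(H) = -18.
det(H) > 0 and tr(H) < 0, so H is negative definite everywhere: concave.

concave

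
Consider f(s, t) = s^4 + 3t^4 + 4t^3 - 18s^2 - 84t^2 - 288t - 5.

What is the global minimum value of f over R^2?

-1558

f(s,t) separates as P(s) + Q(t) − 5, so its minimum is min P + min Q − 5.
P'(s) = 4s(s - 3)(s + 3) vanishes at s ∈ {-3, 0, 3}; Q'(t) = 12(t - 4)(t + 2)(t + 3) vanishes at t ∈ {-3, -2, 4}.
Local minima of P (where P''>0): P(-3)=-81, P(3)=-81. Local minima of Q: Q(-3)=243, Q(4)=-1472.
So the global minimum of f is P(-3) + Q(4) − 5 = -81 − 1472 − 5 = -1558, attained at (-3, 4).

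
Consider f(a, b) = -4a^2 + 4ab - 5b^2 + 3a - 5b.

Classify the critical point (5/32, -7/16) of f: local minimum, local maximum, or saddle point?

The Hessian of f is constant: H = [[-8, 4], [4, -10]].
det(H) = (-8)·(-10) − 4² = 64.
det(H) > 0 and tr(H) = -18 < 0, so H is negative definite and the point is a local maximum.

local maximum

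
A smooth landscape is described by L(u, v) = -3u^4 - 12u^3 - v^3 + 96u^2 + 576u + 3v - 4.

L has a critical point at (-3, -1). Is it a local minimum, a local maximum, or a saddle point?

The mixed partial ∂²L/∂u∂v is 0, so the Hessian at any point is diag(L_uu, L_vv) = diag(12(-3u^2 - 6u + 16), -6v).
At (-3, -1): H = diag(84, 6).
Both eigenvalues are positive, so H is positive definite: a local minimum.

local minimum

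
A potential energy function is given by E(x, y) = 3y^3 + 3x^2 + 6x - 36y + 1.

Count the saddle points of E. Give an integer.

1

E separates as a function of x plus a function of y, so ∇E=0 decouples.
∂E/∂x = 6(x + 1) = 0 at x ∈ {-1}; ∂E/∂y = 9(y - 2)(y + 2) = 0 at y ∈ {-2, 2}.
The Hessian is diagonal: diag(E_xx, E_yy). Second derivatives: E_xx(-1)=6; E_yy(-2)=-36, E_yy(2)=36.
Saddle points occur where the two diagonal entries have opposite signs: (-1, -2). Count: 1.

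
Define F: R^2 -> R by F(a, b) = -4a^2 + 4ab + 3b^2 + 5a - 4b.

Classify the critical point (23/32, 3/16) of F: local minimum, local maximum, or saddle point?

The Hessian of F is constant: H = [[-8, 4], [4, 6]].
det(H) = (-8)·6 − 4² = -64.
Since det(H) < 0, H is indefinite and the critical point is a saddle point.

saddle point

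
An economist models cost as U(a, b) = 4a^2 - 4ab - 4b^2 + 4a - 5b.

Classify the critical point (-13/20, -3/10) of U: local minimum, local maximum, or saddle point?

saddle point

The Hessian of U is constant: H = [[8, -4], [-4, -8]].
det(H) = 8·(-8) − (-4)² = -80.
Since det(H) < 0, H is indefinite and the critical point is a saddle point.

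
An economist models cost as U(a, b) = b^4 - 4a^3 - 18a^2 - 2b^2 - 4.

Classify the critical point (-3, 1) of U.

local minimum

The mixed partial ∂²U/∂a∂b is 0, so the Hessian at any point is diag(U_aa, U_bb) = diag(-12(2a + 3), 4(3b^2 - 1)).
At (-3, 1): H = diag(36, 8).
Both eigenvalues are positive, so H is positive definite: a local minimum.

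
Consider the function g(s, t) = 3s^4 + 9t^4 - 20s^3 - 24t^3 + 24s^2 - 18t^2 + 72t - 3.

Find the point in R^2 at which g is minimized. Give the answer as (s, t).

g(s,t) separates as P(s) + Q(t) − 3, so its minimum is min P + min Q − 3.
P'(s) = 12s(s - 4)(s - 1) vanishes at s ∈ {0, 1, 4}; Q'(t) = 36(t - 2)(t - 1)(t + 1) vanishes at t ∈ {-1, 1, 2}.
Local minima of P (where P''>0): P(0)=0, P(4)=-128. Local minima of Q: Q(-1)=-57, Q(2)=24.
So the global minimum of g is P(4) + Q(-1) − 3 = -128 − 57 − 3 = -188, attained at (4, -1).

(4, -1)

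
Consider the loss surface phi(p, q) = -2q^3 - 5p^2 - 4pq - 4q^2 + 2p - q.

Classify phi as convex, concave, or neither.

The term -2q^3 is cubic, so the Hessian is not constant.
∂²phi/∂q² = -12q - 8, which takes both signs as q varies (negative for sufficiently large q). A diagonal entry of the Hessian changing sign means the Hessian is neither positive- nor negative-semidefinite on all of R^2.

neither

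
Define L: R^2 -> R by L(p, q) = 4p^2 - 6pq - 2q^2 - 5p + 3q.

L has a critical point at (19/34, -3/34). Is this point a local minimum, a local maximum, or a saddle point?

saddle point

The Hessian of L is constant: H = [[8, -6], [-6, -4]].
det(H) = 8·(-4) − (-6)² = -68.
Since det(H) < 0, H is indefinite and the critical point is a saddle point.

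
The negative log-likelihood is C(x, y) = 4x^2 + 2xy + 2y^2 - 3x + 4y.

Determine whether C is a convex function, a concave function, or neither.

C is quadratic, so its Hessian is the constant matrix H = [[8, 2], [2, 4]].
det(H) = 28, tr(H) = 12.
det(H) > 0 and tr(H) > 0, so H is positive definite everywhere: convex.

convex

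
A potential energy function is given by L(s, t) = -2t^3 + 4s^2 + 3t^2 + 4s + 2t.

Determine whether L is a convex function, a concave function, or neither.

neither

The term -2t^3 is cubic, so the Hessian is not constant.
∂²L/∂t² = -12t + 6, which takes both signs as t varies (negative for sufficiently large t). A diagonal entry of the Hessian changing sign means the Hessian is neither positive- nor negative-semidefinite on all of R^2.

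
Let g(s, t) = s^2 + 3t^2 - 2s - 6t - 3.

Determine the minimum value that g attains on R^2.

g(s,t) separates as P(s) + Q(t) − 3, so its minimum is min P + min Q − 3.
P'(s) = 2s - 2 vanishes at s ∈ {1}; Q'(t) = 6(t - 1) vanishes at t ∈ {1}.
Local minima of P (where P''>0): P(1)=-1. Local minima of Q: Q(1)=-3.
So the global minimum of g is P(1) + Q(1) − 3 = -1 − 3 − 3 = -7, attained at (1, 1).

-7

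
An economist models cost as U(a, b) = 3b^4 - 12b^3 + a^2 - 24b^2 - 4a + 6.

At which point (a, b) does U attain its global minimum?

U(a,b) separates as P(a) + Q(b) + 6, so its minimum is min P + min Q + 6.
P'(a) = 2a - 4 vanishes at a ∈ {2}; Q'(b) = 12b(b - 4)(b + 1) vanishes at b ∈ {-1, 0, 4}.
Local minima of P (where P''>0): P(2)=-4. Local minima of Q: Q(-1)=-9, Q(4)=-384.
So the global minimum of U is P(2) + Q(4) + 6 = -4 − 384 + 6 = -382, attained at (2, 4).

(2, 4)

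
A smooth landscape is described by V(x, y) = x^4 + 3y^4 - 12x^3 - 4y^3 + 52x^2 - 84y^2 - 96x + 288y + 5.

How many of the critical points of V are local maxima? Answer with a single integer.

V separates as a function of x plus a function of y, so ∇V=0 decouples.
∂V/∂x = 4(x - 4)(x - 3)(x - 2) = 0 at x ∈ {2, 3, 4}; ∂V/∂y = 12(y - 3)(y - 2)(y + 4) = 0 at y ∈ {-4, 2, 3}.
The Hessian is diagonal: diag(V_xx, V_yy). Second derivatives: V_xx(2)=8, V_xx(3)=-4, V_xx(4)=8; V_yy(-4)=504, V_yy(2)=-72, V_yy(3)=84.
Local maxima occur where both diagonal entries negative: (3, 2). Count: 1.

1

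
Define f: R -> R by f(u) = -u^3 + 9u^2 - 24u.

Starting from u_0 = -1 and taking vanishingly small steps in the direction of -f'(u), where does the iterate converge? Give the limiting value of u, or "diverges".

f'(u) = -3(u - 4)(u - 2), so f'(-1) = -45.
Gradient descent moves in the -f' direction, i.e. u is increasing.
The nearest critical point in that direction is u = 2, where f'' = 6 > 0 (a local minimum). The iterate converges there.

2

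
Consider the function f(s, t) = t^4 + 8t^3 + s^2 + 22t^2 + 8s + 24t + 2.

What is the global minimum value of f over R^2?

-23

f(s,t) separates as P(s) + Q(t) + 2, so its minimum is min P + min Q + 2.
P'(s) = 2s + 8 vanishes at s ∈ {-4}; Q'(t) = 4(t + 1)(t + 2)(t + 3) vanishes at t ∈ {-3, -2, -1}.
Local minima of P (where P''>0): P(-4)=-16. Local minima of Q: Q(-3)=-9, Q(-1)=-9.
So the global minimum of f is P(-4) + Q(-3) + 2 = -16 − 9 + 2 = -23, attained at (-4, -3).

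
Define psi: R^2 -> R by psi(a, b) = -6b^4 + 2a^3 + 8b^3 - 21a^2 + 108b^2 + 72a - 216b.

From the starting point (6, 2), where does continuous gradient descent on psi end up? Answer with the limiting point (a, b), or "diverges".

(4, 1)

psi is separable, so gradient descent decouples: a follows -∂psi/∂a, b follows -∂psi/∂b.
∂psi/∂a = 6(a - 4)(a - 3); at a=6 this is 36, so a decreases.
∂psi/∂b = -24(b - 3)(b - 1)(b + 3); at b=2 this is 120, so b decreases.
a converges to its nearest critical value 4 (a local min of the a-part); b converges to 1. The iterate converges to (4, 1).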